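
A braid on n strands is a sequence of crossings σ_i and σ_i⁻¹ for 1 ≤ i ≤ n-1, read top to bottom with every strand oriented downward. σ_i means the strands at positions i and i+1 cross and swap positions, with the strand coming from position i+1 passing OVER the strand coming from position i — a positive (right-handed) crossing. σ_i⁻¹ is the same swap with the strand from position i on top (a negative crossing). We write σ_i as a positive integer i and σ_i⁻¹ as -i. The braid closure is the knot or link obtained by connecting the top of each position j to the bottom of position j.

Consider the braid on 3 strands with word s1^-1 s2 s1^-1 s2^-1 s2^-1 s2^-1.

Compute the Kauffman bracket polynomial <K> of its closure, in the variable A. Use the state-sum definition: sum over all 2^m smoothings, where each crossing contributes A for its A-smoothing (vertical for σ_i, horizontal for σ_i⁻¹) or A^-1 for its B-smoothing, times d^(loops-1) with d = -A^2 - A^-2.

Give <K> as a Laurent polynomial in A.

-A^12 + A^8 - A^4 + 2 - A^-4 + A^-8

Derivation:
Braid: s1^-1 s2 s1^-1 s2^-1 s2^-1 s2^-1 on 3 strands, 6 crossings.
Writhe w = (#positive) - (#negative) = 1 - 5 = -4.
Enumerate smoothing states for the bracket polynomial. There are 2^6 = 64 states.
Each crossing splits two ways (0=vertical, 1=horizontal). The state's weight is A^(#A-smoothings - #B-smoothings) * d^(loops - 1).
Tabulate the states by total A-exponent and number of loops L (A-exp: L × count):
  A^6: L=4 ×1
  A^4: L=3 ×6
  A^2: L=2 ×12, L=4 ×3
  A^0: L=1 ×9, L=3 ×10, L=5 ×1
  A^-2: L=2 ×12, L=4 ×3
  A^-4: L=1 ×2, L=3 ×4
  A^-6: L=2 ×1
Each group contributes A^e * Σ count * d^(L-1):
Powers of d = -A^2 - A^-2: d^2 = A^4 + 2 + A^-4; d^3 = -A^6 - 3*A^2 - 3*A^-2 - A^-6; d^4 = A^8 + 4*A^4 + 6 + 4*A^-4 + A^-8.
  A^6 * (d^3) = -A^12 - 3*A^8 - 3*A^4 - 1
  A^4 * (6*d^2) = 6*A^8 + 12*A^4 + 6
  A^2 * (12*d + 3*d^3) = -3*A^8 - 21*A^4 - 21 - 3*A^-4
  A^0 * (9 + 10*d^2 + d^4) = A^8 + 14*A^4 + 35 + 14*A^-4 + A^-8
  A^-2 * (12*d + 3*d^3) = -3*A^4 - 21 - 21*A^-4 - 3*A^-8
  A^-4 * (2 + 4*d^2) = 4 + 10*A^-4 + 4*A^-8
  A^-6 * (d) = -A^-4 - A^-8
Summing the groups: <K> = -A^12 + A^8 - A^4 + 2 - A^-4 + A^-8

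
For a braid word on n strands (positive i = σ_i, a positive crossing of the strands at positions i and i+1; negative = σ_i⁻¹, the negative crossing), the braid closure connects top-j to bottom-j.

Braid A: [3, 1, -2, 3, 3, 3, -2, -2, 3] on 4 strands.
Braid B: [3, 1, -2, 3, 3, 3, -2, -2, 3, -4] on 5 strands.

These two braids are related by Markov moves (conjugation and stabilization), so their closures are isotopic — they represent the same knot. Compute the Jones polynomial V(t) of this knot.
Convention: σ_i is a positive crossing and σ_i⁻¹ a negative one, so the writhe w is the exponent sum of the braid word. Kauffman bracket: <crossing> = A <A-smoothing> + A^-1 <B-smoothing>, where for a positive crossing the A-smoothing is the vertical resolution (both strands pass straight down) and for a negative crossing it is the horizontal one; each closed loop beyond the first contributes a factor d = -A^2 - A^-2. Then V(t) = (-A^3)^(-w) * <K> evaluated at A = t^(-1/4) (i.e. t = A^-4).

-t^6 + 2*t^5 - 4*t^4 + 5*t^3 - 4*t^2 + 5*t - 3 + 2*t^-1 - t^-2

Derivation:
Markov-equivalent braids have isotopic closures, hence identical knot invariants. Strip the Markov moves from each word to reach a common short braid β, then compute V(t) once on β.
Braid A: s3 s1 s2^-1 s3 s3 s3 s2^-1 s2^-1 s3 on 4 strands has no conjugating prefix/suffix or stabilization to strip; take β = s3 s1 s2^-1 s3 s3 s3 s2^-1 s2^-1 s3.
Braid B: s3 s1 s2^-1 s3 s3 s3 s2^-1 s2^-1 s3 s4^-1 on 5 strands reduces by inverse Markov moves (closure unchanged at each step):
  Destabilize: the word has the form β·s4^-1 where s4^-1 occurs only as the final letter (β ∈ B_4); drop it and the last strand → 4 strands.
Reduced to β = s3 s1 s2^-1 s3 s3 s3 s2^-1 s2^-1 s3 on 4 strands, 9 crossings.
Both give the same β = s3 s1 s2^-1 s3 s3 s3 s2^-1 s2^-1 s3 on 4 strands, so one state sum suffices:
Braid: s3 s1 s2^-1 s3 s3 s3 s2^-1 s2^-1 s3 on 4 strands, 9 crossings.
Writhe w = (#positive) - (#negative) = 6 - 3 = 3.
Computing the Kauffman bracket via state sum. There are 2^9 = 512 states.
Each crossing splits two ways (0=vertical, 1=horizontal). The state's weight is A^(#A-smoothings - #B-smoothings) * d^(loops - 1).
Tabulate the states by total A-exponent and number of loops L (A-exp: L × count):
  A^9: L=5 ×1
  A^7: L=4 ×9
  A^5: L=3 ×32, L=5 ×4
  A^3: L=2 ×51, L=4 ×32, L=6 ×1
  A^1: L=1 ×27, L=3 ×81, L=5 ×18
  A^-1: L=2 ×53, L=4 ×67, L=6 ×6
  A^-3: L=3 ×50, L=5 ×33, L=7 ×1
  A^-5: L=4 ×27, L=6 ×9
  A^-7: L=5 ×8, L=7 ×1
  A^-9: L=6 ×1
Each group contributes A^e * Σ count * d^(L-1):
Powers of d = -A^2 - A^-2: d^2 = A^4 + 2 + A^-4; d^3 = -A^6 - 3*A^2 - 3*A^-2 - A^-6; d^4 = A^8 + 4*A^4 + 6 + 4*A^-4 + A^-8; d^5 = -A^10 - 5*A^6 - 10*A^2 - 10*A^-2 - 5*A^-6 - A^-10; d^6 = A^12 + 6*A^8 + 15*A^4 + 20 + 15*A^-4 + 6*A^-8 + A^-12.
  A^9 * (d^4) = A^17 + 4*A^13 + 6*A^9 + 4*A^5 + A
  A^7 * (9*d^3) = -9*A^13 - 27*A^9 - 27*A^5 - 9*A
  A^5 * (32*d^2 + 4*d^4) = 4*A^13 + 48*A^9 + 88*A^5 + 48*A + 4*A^-3
  A^3 * (51*d + 32*d^3 + d^5) = -A^13 - 37*A^9 - 157*A^5 - 157*A - 37*A^-3 - A^-7
  A^1 * (27 + 81*d^2 + 18*d^4) = 18*A^9 + 153*A^5 + 297*A + 153*A^-3 + 18*A^-7
  A^-1 * (53*d + 67*d^3 + 6*d^5) = -6*A^9 - 97*A^5 - 314*A - 314*A^-3 - 97*A^-7 - 6*A^-11
  A^-3 * (50*d^2 + 33*d^4 + d^6) = A^9 + 39*A^5 + 197*A + 318*A^-3 + 197*A^-7 + 39*A^-11 + A^-15
  A^-5 * (27*d^3 + 9*d^5) = -9*A^5 - 72*A - 171*A^-3 - 171*A^-7 - 72*A^-11 - 9*A^-15
  A^-7 * (8*d^4 + d^6) = A^5 + 14*A + 47*A^-3 + 68*A^-7 + 47*A^-11 + 14*A^-15 + A^-19
  A^-9 * (d^5) = -A - 5*A^-3 - 10*A^-7 - 10*A^-11 - 5*A^-15 - A^-19
Summing the groups: <K> = A^17 - 2*A^13 + 3*A^9 - 5*A^5 + 4*A - 5*A^-3 + 4*A^-7 - 2*A^-11 + A^-15
Normalise by the writhe: (-A^3)^(-w) = (-A^3)^(-3) = -A^-9, so f(A) = -A^-9 * <K> = -A^8 + 2*A^4 - 3 + 5*A^-4 - 4*A^-8 + 5*A^-12 - 4*A^-16 + 2*A^-20 - A^-24.
Substitute A = t^(-1/4), i.e. A^e → t^(-e/4): V(t) = -t^6 + 2*t^5 - 4*t^4 + 5*t^3 - 4*t^2 + 5*t - 3 + 2*t^-1 - t^-2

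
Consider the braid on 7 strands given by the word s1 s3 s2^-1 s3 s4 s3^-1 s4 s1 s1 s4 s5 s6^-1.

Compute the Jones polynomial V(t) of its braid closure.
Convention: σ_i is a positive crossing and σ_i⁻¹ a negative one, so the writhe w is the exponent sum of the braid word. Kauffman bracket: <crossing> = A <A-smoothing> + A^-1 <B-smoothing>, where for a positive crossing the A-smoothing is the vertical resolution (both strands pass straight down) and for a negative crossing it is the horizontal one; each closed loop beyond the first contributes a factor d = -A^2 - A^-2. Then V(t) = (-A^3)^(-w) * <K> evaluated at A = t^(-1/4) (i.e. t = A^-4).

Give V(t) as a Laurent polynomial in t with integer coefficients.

The presented braid s1 s3 s2^-1 s3 s4 s3^-1 s4 s1 s1 s4 s5 s6^-1 on 7 strands reduces by inverse Markov moves (closure unchanged at each step):
  Destabilize: the word has the form β·s6^-1 where s6^-1 occurs only as the final letter (β ∈ B_6); drop it and the last strand → 6 strands.
  Destabilize: the word has the form β·s5 where s5 occurs only as the final letter (β ∈ B_5); drop it and the last strand → 5 strands.
Reduced to β = s1 s3 s2^-1 s3 s4 s3^-1 s4 s1 s1 s4 on 5 strands, 10 crossings.
Compute on β:
Braid: s1 s3 s2^-1 s3 s4 s3^-1 s4 s1 s1 s4 on 5 strands, 10 crossings.
Writhe w = (#positive) - (#negative) = 8 - 2 = 6.
State-sum expansion of <K>. There are 2^10 = 1024 states.
For each crossing: s=0 is the vertical smoothing, s=1 horizontal. Crossing k contributes A^(sign_k * (1 - 2*s_k)); loop factor d = -A^2 - A^-2.
Tabulate the states by total A-exponent and number of loops L (A-exp: L × count):
  A^10: L=3 ×1
  A^8: L=2 ×6, L=4 ×4
  A^6: L=1 ×9, L=3 ×32, L=5 ×4
  A^4: L=2 ×70, L=4 ×49, L=6 ×1
  A^2: L=1 ×30, L=3 ×149, L=5 ×31
  A^0: L=2 ×99, L=4 ×144, L=6 ×9
  A^-2: L=3 ×136, L=5 ×73, L=7 ×1
  A^-4: L=4 ×101, L=6 ×19
  A^-6: L=5 ×43, L=7 ×2
  A^-8: L=6 ×10
  A^-10: L=7 ×1
Each group contributes A^e * Σ count * d^(L-1):
Powers of d = -A^2 - A^-2: d^2 = A^4 + 2 + A^-4; d^3 = -A^6 - 3*A^2 - 3*A^-2 - A^-6; d^4 = A^8 + 4*A^4 + 6 + 4*A^-4 + A^-8; d^5 = -A^10 - 5*A^6 - 10*A^2 - 10*A^-2 - 5*A^-6 - A^-10; d^6 = A^12 + 6*A^8 + 15*A^4 + 20 + 15*A^-4 + 6*A^-8 + A^-12.
  A^10 * (d^2) = A^14 + 2*A^10 + A^6
  A^8 * (6*d + 4*d^3) = -4*A^14 - 18*A^10 - 18*A^6 - 4*A^2
  A^6 * (9 + 32*d^2 + 4*d^4) = 4*A^14 + 48*A^10 + 97*A^6 + 48*A^2 + 4*A^-2
  A^4 * (70*d + 49*d^3 + d^5) = -A^14 - 54*A^10 - 227*A^6 - 227*A^2 - 54*A^-2 - A^-6
  A^2 * (30 + 149*d^2 + 31*d^4) = 31*A^10 + 273*A^6 + 514*A^2 + 273*A^-2 + 31*A^-6
  A^0 * (99*d + 144*d^3 + 9*d^5) = -9*A^10 - 189*A^6 - 621*A^2 - 621*A^-2 - 189*A^-6 - 9*A^-10
  A^-2 * (136*d^2 + 73*d^4 + d^6) = A^10 + 79*A^6 + 443*A^2 + 730*A^-2 + 443*A^-6 + 79*A^-10 + A^-14
  A^-4 * (101*d^3 + 19*d^5) = -19*A^6 - 196*A^2 - 493*A^-2 - 493*A^-6 - 196*A^-10 - 19*A^-14
  A^-6 * (43*d^4 + 2*d^6) = 2*A^6 + 55*A^2 + 202*A^-2 + 298*A^-6 + 202*A^-10 + 55*A^-14 + 2*A^-18
  A^-8 * (10*d^5) = -10*A^2 - 50*A^-2 - 100*A^-6 - 100*A^-10 - 50*A^-14 - 10*A^-18
  A^-10 * (d^6) = A^2 + 6*A^-2 + 15*A^-6 + 20*A^-10 + 15*A^-14 + 6*A^-18 + A^-22
Summing the groups: <K> = A^10 - A^6 + 3*A^2 - 3*A^-2 + 4*A^-6 - 4*A^-10 + 2*A^-14 - 2*A^-18 + A^-22
Normalise by the writhe: (-A^3)^(-w) = (-A^3)^(-6) = A^-18, so f(A) = A^-18 * <K> = A^-8 - A^-12 + 3*A^-16 - 3*A^-20 + 4*A^-24 - 4*A^-28 + 2*A^-32 - 2*A^-36 + A^-40.
Substitute A = t^(-1/4), i.e. A^e → t^(-e/4): V(t) = t^10 - 2*t^9 + 2*t^8 - 4*t^7 + 4*t^6 - 3*t^5 + 3*t^4 - t^3 + t^2

Answer: t^10 - 2*t^9 + 2*t^8 - 4*t^7 + 4*t^6 - 3*t^5 + 3*t^4 - t^3 + t^2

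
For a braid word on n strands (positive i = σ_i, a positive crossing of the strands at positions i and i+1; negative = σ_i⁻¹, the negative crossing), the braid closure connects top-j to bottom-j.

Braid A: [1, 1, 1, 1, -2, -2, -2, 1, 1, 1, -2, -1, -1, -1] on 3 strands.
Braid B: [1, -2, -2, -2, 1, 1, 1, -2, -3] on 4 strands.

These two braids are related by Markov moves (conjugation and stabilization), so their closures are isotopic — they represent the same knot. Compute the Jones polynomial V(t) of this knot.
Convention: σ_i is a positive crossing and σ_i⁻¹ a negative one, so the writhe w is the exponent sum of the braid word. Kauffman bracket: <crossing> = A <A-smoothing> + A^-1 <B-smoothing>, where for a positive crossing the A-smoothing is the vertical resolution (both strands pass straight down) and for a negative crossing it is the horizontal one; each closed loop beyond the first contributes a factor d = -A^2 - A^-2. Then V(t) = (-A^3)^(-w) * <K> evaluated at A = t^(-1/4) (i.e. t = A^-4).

Markov-equivalent braids have isotopic closures, hence identical knot invariants. Strip the Markov moves from each word to reach a common short braid β, then compute V(t) once on β.
Braid A: s1 s1 s1 s1 s2^-1 s2^-1 s2^-1 s1 s1 s1 s2^-1 s1^-1 s1^-1 s1^-1 on 3 strands reduces by inverse Markov moves (closure unchanged at each step):
  Deconjugate: the word is γ·β·γ⁻¹ with γ = s1 s1 (prefix) and γ⁻¹ = s1^-1 s1^-1 (suffix); strip both.
  Deconjugate: the word is γ·β·γ⁻¹ with γ = s1 (prefix) and γ⁻¹ = s1^-1 (suffix); strip both.
Reduced to β = s1 s2^-1 s2^-1 s2^-1 s1 s1 s1 s2^-1 on 3 strands, 8 crossings.
Braid B: s1 s2^-1 s2^-1 s2^-1 s1 s1 s1 s2^-1 s3^-1 on 4 strands reduces by inverse Markov moves (closure unchanged at each step):
  Destabilize: the word has the form β·s3^-1 where s3^-1 occurs only as the final letter (β ∈ B_3); drop it and the last strand → 3 strands.
Reduced to β = s1 s2^-1 s2^-1 s2^-1 s1 s1 s1 s2^-1 on 3 strands, 8 crossings.
Both give the same β = s1 s2^-1 s2^-1 s2^-1 s1 s1 s1 s2^-1 on 3 strands, so one state sum suffices:
Braid: s1 s2^-1 s2^-1 s2^-1 s1 s1 s1 s2^-1 on 3 strands, 8 crossings.
Writhe w = (#positive) - (#negative) = 4 - 4 = 0.
Enumerate smoothing states for the bracket polynomial. There are 2^8 = 256 states.
For each crossing: s=0 is the vertical smoothing, s=1 horizontal. Crossing k contributes A^(sign_k * (1 - 2*s_k)); loop factor d = -A^2 - A^-2.
Tabulate the states by total A-exponent and number of loops L (A-exp: L × count):
  A^8: L=5 ×1
  A^6: L=4 ×8
  A^4: L=3 ×25, L=5 ×3
  A^2: L=2 ×37, L=4 ×18, L=6 ×1
  A^0: L=1 ×25, L=3 ×37, L=5 ×8
  A^-2: L=2 ×37, L=4 ×18, L=6 ×1
  A^-4: L=3 ×25, L=5 ×3
  A^-6: L=4 ×8
  A^-8: L=5 ×1
Each group contributes A^e * Σ count * d^(L-1):
Powers of d = -A^2 - A^-2: d^2 = A^4 + 2 + A^-4; d^3 = -A^6 - 3*A^2 - 3*A^-2 - A^-6; d^4 = A^8 + 4*A^4 + 6 + 4*A^-4 + A^-8; d^5 = -A^10 - 5*A^6 - 10*A^2 - 10*A^-2 - 5*A^-6 - A^-10.
  A^8 * (d^4) = A^16 + 4*A^12 + 6*A^8 + 4*A^4 + 1
  A^6 * (8*d^3) = -8*A^12 - 24*A^8 - 24*A^4 - 8
  A^4 * (25*d^2 + 3*d^4) = 3*A^12 + 37*A^8 + 68*A^4 + 37 + 3*A^-4
  A^2 * (37*d + 18*d^3 + d^5) = -A^12 - 23*A^8 - 101*A^4 - 101 - 23*A^-4 - A^-8
  A^0 * (25 + 37*d^2 + 8*d^4) = 8*A^8 + 69*A^4 + 147 + 69*A^-4 + 8*A^-8
  A^-2 * (37*d + 18*d^3 + d^5) = -A^8 - 23*A^4 - 101 - 101*A^-4 - 23*A^-8 - A^-12
  A^-4 * (25*d^2 + 3*d^4) = 3*A^4 + 37 + 68*A^-4 + 37*A^-8 + 3*A^-12
  A^-6 * (8*d^3) = -8 - 24*A^-4 - 24*A^-8 - 8*A^-12
  A^-8 * (d^4) = 1 + 4*A^-4 + 6*A^-8 + 4*A^-12 + A^-16
Summing the groups: <K> = A^16 - 2*A^12 + 3*A^8 - 4*A^4 + 5 - 4*A^-4 + 3*A^-8 - 2*A^-12 + A^-16
Normalise by the writhe: (-A^3)^(-w) = (-A^3)^(0) = 1, so f(A) = 1 * <K> = A^16 - 2*A^12 + 3*A^8 - 4*A^4 + 5 - 4*A^-4 + 3*A^-8 - 2*A^-12 + A^-16.
Substitute A = t^(-1/4), i.e. A^e → t^(-e/4): V(t) = t^4 - 2*t^3 + 3*t^2 - 4*t + 5 - 4*t^-1 + 3*t^-2 - 2*t^-3 + t^-4

Answer: t^4 - 2*t^3 + 3*t^2 - 4*t + 5 - 4*t^-1 + 3*t^-2 - 2*t^-3 + t^-4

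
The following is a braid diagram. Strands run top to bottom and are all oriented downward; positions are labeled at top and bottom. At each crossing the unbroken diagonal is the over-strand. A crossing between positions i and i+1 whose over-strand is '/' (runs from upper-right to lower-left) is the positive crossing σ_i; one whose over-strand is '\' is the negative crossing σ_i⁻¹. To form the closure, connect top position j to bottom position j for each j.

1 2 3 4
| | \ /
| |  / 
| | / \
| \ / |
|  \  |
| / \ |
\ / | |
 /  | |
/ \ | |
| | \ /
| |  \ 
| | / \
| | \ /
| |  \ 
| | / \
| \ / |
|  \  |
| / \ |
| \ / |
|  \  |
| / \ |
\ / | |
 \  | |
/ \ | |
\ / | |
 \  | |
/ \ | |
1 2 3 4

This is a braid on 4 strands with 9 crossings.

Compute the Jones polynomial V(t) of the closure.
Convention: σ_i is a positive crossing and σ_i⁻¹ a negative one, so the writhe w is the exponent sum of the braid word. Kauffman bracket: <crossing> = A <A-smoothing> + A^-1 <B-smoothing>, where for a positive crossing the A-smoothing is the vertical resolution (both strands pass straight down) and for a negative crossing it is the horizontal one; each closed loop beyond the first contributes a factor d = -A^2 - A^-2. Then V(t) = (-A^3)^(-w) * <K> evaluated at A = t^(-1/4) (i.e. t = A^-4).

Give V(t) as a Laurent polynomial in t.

t^-1 - t^-2 + 2*t^-3 - 2*t^-4 + 2*t^-5 - t^-6 + t^-7 - t^-8

Derivation:
Reading the diagram top to bottom ('/'-over between positions i,i+1 = s_i, '\'-over = s_i^-1): braid word = s3 s2^-1 s1 s3^-1 s3^-1 s2^-1 s2^-1 s1^-1 s1^-1.
Braid: s3 s2^-1 s1 s3^-1 s3^-1 s2^-1 s2^-1 s1^-1 s1^-1 on 4 strands, 9 crossings.
Writhe w = (#positive) - (#negative) = 2 - 7 = -5.
Computing the Kauffman bracket via state sum. There are 2^9 = 512 states.
Smooth each crossing (0=||, 1=⌣⌢); contribution A^(Σ sign_k(1-2s_k)) * d^(L-1).
Tabulate the states by total A-exponent and number of loops L (A-exp: L × count):
  A^9: L=5 ×1
  A^7: L=4 ×9
  A^5: L=3 ×31, L=5 ×5
  A^3: L=2 ×48, L=4 ×35, L=6 ×1
  A^1: L=1 ×28, L=3 ×86, L=5 ×12
  A^-1: L=2 ×82, L=4 ×43, L=6 ×1
  A^-3: L=1 ×20, L=3 ×58, L=5 ×6
  A^-5: L=2 ×25, L=4 ×11
  A^-7: L=1 ×3, L=3 ×6
  A^-9: L=2 ×1
Each group contributes A^e * Σ count * d^(L-1):
Powers of d = -A^2 - A^-2: d^2 = A^4 + 2 + A^-4; d^3 = -A^6 - 3*A^2 - 3*A^-2 - A^-6; d^4 = A^8 + 4*A^4 + 6 + 4*A^-4 + A^-8; d^5 = -A^10 - 5*A^6 - 10*A^2 - 10*A^-2 - 5*A^-6 - A^-10.
  A^9 * (d^4) = A^17 + 4*A^13 + 6*A^9 + 4*A^5 + A
  A^7 * (9*d^3) = -9*A^13 - 27*A^9 - 27*A^5 - 9*A
  A^5 * (31*d^2 + 5*d^4) = 5*A^13 + 51*A^9 + 92*A^5 + 51*A + 5*A^-3
  A^3 * (48*d + 35*d^3 + d^5) = -A^13 - 40*A^9 - 163*A^5 - 163*A - 40*A^-3 - A^-7
  A^1 * (28 + 86*d^2 + 12*d^4) = 12*A^9 + 134*A^5 + 272*A + 134*A^-3 + 12*A^-7
  A^-1 * (82*d + 43*d^3 + d^5) = -A^9 - 48*A^5 - 221*A - 221*A^-3 - 48*A^-7 - A^-11
  A^-3 * (20 + 58*d^2 + 6*d^4) = 6*A^5 + 82*A + 172*A^-3 + 82*A^-7 + 6*A^-11
  A^-5 * (25*d + 11*d^3) = -11*A - 58*A^-3 - 58*A^-7 - 11*A^-11
  A^-7 * (3 + 6*d^2) = 6*A^-3 + 15*A^-7 + 6*A^-11
  A^-9 * (d) = -A^-7 - A^-11
Summing the groups: <K> = A^17 - A^13 + A^9 - 2*A^5 + 2*A - 2*A^-3 + A^-7 - A^-11
Normalise by the writhe: (-A^3)^(-w) = (-A^3)^(5) = -A^15, so f(A) = -A^15 * <K> = -A^32 + A^28 - A^24 + 2*A^20 - 2*A^16 + 2*A^12 - A^8 + A^4.
Substitute A = t^(-1/4), i.e. A^e → t^(-e/4): V(t) = t^-1 - t^-2 + 2*t^-3 - 2*t^-4 + 2*t^-5 - t^-6 + t^-7 - t^-8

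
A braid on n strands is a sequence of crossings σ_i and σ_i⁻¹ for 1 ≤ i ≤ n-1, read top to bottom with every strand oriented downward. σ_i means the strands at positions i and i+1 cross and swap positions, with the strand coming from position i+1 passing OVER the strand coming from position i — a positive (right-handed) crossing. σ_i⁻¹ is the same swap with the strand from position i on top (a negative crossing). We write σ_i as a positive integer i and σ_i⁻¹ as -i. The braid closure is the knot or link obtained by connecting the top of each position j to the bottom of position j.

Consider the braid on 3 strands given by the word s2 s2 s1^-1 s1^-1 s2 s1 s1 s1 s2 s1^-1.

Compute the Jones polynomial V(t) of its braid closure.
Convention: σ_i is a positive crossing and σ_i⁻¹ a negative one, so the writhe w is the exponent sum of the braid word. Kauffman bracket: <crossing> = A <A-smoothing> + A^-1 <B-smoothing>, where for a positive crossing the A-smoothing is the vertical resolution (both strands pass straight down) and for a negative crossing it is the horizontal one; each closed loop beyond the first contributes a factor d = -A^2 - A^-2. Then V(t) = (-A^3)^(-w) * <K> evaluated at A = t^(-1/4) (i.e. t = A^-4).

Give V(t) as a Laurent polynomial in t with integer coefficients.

Braid: s2 s2 s1^-1 s1^-1 s2 s1 s1 s1 s2 s1^-1 on 3 strands, 10 crossings.
Writhe w = (#positive) - (#negative) = 7 - 3 = 4.
Enumerate smoothing states for the bracket polynomial. There are 2^10 = 1024 states.
For each crossing: s=0 is the vertical smoothing, s=1 horizontal. Crossing k contributes A^(sign_k * (1 - 2*s_k)); loop factor d = -A^2 - A^-2.
Tabulate the states by total A-exponent and number of loops L (A-exp: L × count):
  A^10: L=4 ×1
  A^8: L=3 ×7, L=5 ×3
  A^6: L=2 ×19, L=4 ×23, L=6 ×3
  A^4: L=1 ×20, L=3 ×75, L=5 ×24, L=7 ×1
  A^2: L=2 ×114, L=4 ×86, L=6 ×10
  A^0: L=1 ×51, L=3 ×155, L=5 ×45, L=7 ×1
  A^-2: L=2 ×102, L=4 ×98, L=6 ×10
  A^-4: L=3 ×89, L=5 ×30, L=7 ×1
  A^-6: L=4 ×41, L=6 ×4
  A^-8: L=5 ×10
  A^-10: L=6 ×1
Each group contributes A^e * Σ count * d^(L-1):
Powers of d = -A^2 - A^-2: d^2 = A^4 + 2 + A^-4; d^3 = -A^6 - 3*A^2 - 3*A^-2 - A^-6; d^4 = A^8 + 4*A^4 + 6 + 4*A^-4 + A^-8; d^5 = -A^10 - 5*A^6 - 10*A^2 - 10*A^-2 - 5*A^-6 - A^-10; d^6 = A^12 + 6*A^8 + 15*A^4 + 20 + 15*A^-4 + 6*A^-8 + A^-12.
  A^10 * (d^3) = -A^16 - 3*A^12 - 3*A^8 - A^4
  A^8 * (7*d^2 + 3*d^4) = 3*A^16 + 19*A^12 + 32*A^8 + 19*A^4 + 3
  A^6 * (19*d + 23*d^3 + 3*d^5) = -3*A^16 - 38*A^12 - 118*A^8 - 118*A^4 - 38 - 3*A^-4
  A^4 * (20 + 75*d^2 + 24*d^4 + d^6) = A^16 + 30*A^12 + 186*A^8 + 334*A^4 + 186 + 30*A^-4 + A^-8
  A^2 * (114*d + 86*d^3 + 10*d^5) = -10*A^12 - 136*A^8 - 472*A^4 - 472 - 136*A^-4 - 10*A^-8
  A^0 * (51 + 155*d^2 + 45*d^4 + d^6) = A^12 + 51*A^8 + 350*A^4 + 651 + 350*A^-4 + 51*A^-8 + A^-12
  A^-2 * (102*d + 98*d^3 + 10*d^5) = -10*A^8 - 148*A^4 - 496 - 496*A^-4 - 148*A^-8 - 10*A^-12
  A^-4 * (89*d^2 + 30*d^4 + d^6) = A^8 + 36*A^4 + 224 + 378*A^-4 + 224*A^-8 + 36*A^-12 + A^-16
  A^-6 * (41*d^3 + 4*d^5) = -4*A^4 - 61 - 163*A^-4 - 163*A^-8 - 61*A^-12 - 4*A^-16
  A^-8 * (10*d^4) = 10 + 40*A^-4 + 60*A^-8 + 40*A^-12 + 10*A^-16
  A^-10 * (d^5) = -1 - 5*A^-4 - 10*A^-8 - 10*A^-12 - 5*A^-16 - A^-20
Summing the groups: <K> = -A^12 + 3*A^8 - 4*A^4 + 6 - 5*A^-4 + 5*A^-8 - 4*A^-12 + 2*A^-16 - A^-20
Normalise by the writhe: (-A^3)^(-w) = (-A^3)^(-4) = A^-12, so f(A) = A^-12 * <K> = -1 + 3*A^-4 - 4*A^-8 + 6*A^-12 - 5*A^-16 + 5*A^-20 - 4*A^-24 + 2*A^-28 - A^-32.
Substitute A = t^(-1/4), i.e. A^e → t^(-e/4): V(t) = -t^8 + 2*t^7 - 4*t^6 + 5*t^5 - 5*t^4 + 6*t^3 - 4*t^2 + 3*t - 1

Answer: -t^8 + 2*t^7 - 4*t^6 + 5*t^5 - 5*t^4 + 6*t^3 - 4*t^2 + 3*t - 1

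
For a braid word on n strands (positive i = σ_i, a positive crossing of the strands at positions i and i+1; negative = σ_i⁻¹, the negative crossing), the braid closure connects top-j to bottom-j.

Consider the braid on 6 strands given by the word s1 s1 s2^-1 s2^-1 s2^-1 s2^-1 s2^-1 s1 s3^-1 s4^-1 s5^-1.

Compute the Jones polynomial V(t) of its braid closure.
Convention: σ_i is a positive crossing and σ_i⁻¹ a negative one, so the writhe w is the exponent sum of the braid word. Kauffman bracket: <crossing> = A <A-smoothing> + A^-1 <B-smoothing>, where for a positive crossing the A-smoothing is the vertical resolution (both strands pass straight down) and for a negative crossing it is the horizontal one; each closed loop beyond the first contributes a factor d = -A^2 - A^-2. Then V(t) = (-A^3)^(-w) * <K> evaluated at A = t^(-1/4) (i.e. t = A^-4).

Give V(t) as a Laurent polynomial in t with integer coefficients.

The presented braid s1 s1 s2^-1 s2^-1 s2^-1 s2^-1 s2^-1 s1 s3^-1 s4^-1 s5^-1 on 6 strands reduces by inverse Markov moves (closure unchanged at each step):
  Destabilize: the word has the form β·s5^-1 where s5^-1 occurs only as the final letter (β ∈ B_5); drop it and the last strand → 5 strands.
  Destabilize: the word has the form β·s4^-1 where s4^-1 occurs only as the final letter (β ∈ B_4); drop it and the last strand → 4 strands.
  Destabilize: the word has the form β·s3^-1 where s3^-1 occurs only as the final letter (β ∈ B_3); drop it and the last strand → 3 strands.
Reduced to β = s1 s1 s2^-1 s2^-1 s2^-1 s2^-1 s2^-1 s1 on 3 strands, 8 crossings.
Compute on β:
Braid: s1 s1 s2^-1 s2^-1 s2^-1 s2^-1 s2^-1 s1 on 3 strands, 8 crossings.
Writhe w = (#positive) - (#negative) = 3 - 5 = -2.
Computing the Kauffman bracket via state sum. There are 2^8 = 256 states.
For each crossing: s=0 is the vertical smoothing, s=1 horizontal. Crossing k contributes A^(sign_k * (1 - 2*s_k)); loop factor d = -A^2 - A^-2.
Tabulate the states by total A-exponent and number of loops L (A-exp: L × count):
  A^8: L=6 ×1
  A^6: L=5 ×8
  A^4: L=4 ×25, L=6 ×3
  A^2: L=3 ×40, L=5 ×15, L=7 ×1
  A^0: L=2 ×35, L=4 ×30, L=6 ×5
  A^-2: L=1 ×15, L=3 ×31, L=5 ×10
  A^-4: L=2 ×18, L=4 ×10
  A^-6: L=3 ×8
  A^-8: L=4 ×1
Each group contributes A^e * Σ count * d^(L-1):
Powers of d = -A^2 - A^-2: d^2 = A^4 + 2 + A^-4; d^3 = -A^6 - 3*A^2 - 3*A^-2 - A^-6; d^4 = A^8 + 4*A^4 + 6 + 4*A^-4 + A^-8; d^5 = -A^10 - 5*A^6 - 10*A^2 - 10*A^-2 - 5*A^-6 - A^-10; d^6 = A^12 + 6*A^8 + 15*A^4 + 20 + 15*A^-4 + 6*A^-8 + A^-12.
  A^8 * (d^5) = -A^18 - 5*A^14 - 10*A^10 - 10*A^6 - 5*A^2 - A^-2
  A^6 * (8*d^4) = 8*A^14 + 32*A^10 + 48*A^6 + 32*A^2 + 8*A^-2
  A^4 * (25*d^3 + 3*d^5) = -3*A^14 - 40*A^10 - 105*A^6 - 105*A^2 - 40*A^-2 - 3*A^-6
  A^2 * (40*d^2 + 15*d^4 + d^6) = A^14 + 21*A^10 + 115*A^6 + 190*A^2 + 115*A^-2 + 21*A^-6 + A^-10
  A^0 * (35*d + 30*d^3 + 5*d^5) = -5*A^10 - 55*A^6 - 175*A^2 - 175*A^-2 - 55*A^-6 - 5*A^-10
  A^-2 * (15 + 31*d^2 + 10*d^4) = 10*A^6 + 71*A^2 + 137*A^-2 + 71*A^-6 + 10*A^-10
  A^-4 * (18*d + 10*d^3) = -10*A^2 - 48*A^-2 - 48*A^-6 - 10*A^-10
  A^-6 * (8*d^2) = 8*A^-2 + 16*A^-6 + 8*A^-10
  A^-8 * (d^3) = -A^-2 - 3*A^-6 - 3*A^-10 - A^-14
Summing the groups: <K> = -A^18 + A^14 - 2*A^10 + 3*A^6 - 2*A^2 + 3*A^-2 - A^-6 + A^-10 - A^-14
Normalise by the writhe: (-A^3)^(-w) = (-A^3)^(2) = A^6, so f(A) = A^6 * <K> = -A^24 + A^20 - 2*A^16 + 3*A^12 - 2*A^8 + 3*A^4 - 1 + A^-4 - A^-8.
Substitute A = t^(-1/4), i.e. A^e → t^(-e/4): V(t) = -t^2 + t - 1 + 3*t^-1 - 2*t^-2 + 3*t^-3 - 2*t^-4 + t^-5 - t^-6

Answer: -t^2 + t - 1 + 3*t^-1 - 2*t^-2 + 3*t^-3 - 2*t^-4 + t^-5 - t^-6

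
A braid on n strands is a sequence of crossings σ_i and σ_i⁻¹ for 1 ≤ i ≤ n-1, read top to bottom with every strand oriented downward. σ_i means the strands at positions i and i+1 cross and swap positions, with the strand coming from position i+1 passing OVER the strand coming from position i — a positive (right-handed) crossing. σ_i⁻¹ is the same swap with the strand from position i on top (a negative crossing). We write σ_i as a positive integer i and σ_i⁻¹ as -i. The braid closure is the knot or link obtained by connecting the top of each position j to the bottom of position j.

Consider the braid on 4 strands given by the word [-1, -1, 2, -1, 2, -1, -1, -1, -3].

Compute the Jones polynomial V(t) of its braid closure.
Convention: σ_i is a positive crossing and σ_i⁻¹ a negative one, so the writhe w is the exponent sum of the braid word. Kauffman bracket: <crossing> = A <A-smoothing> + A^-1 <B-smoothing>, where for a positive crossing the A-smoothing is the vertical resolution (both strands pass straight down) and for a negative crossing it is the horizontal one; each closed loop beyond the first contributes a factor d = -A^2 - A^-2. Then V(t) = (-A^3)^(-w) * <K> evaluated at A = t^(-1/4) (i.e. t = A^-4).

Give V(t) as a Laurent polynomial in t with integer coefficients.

The presented braid s1^-1 s1^-1 s2 s1^-1 s2 s1^-1 s1^-1 s1^-1 s3^-1 on 4 strands reduces by inverse Markov moves (closure unchanged at each step):
  Destabilize: the word has the form β·s3^-1 where s3^-1 occurs only as the final letter (β ∈ B_3); drop it and the last strand → 3 strands.
Reduced to β = s1^-1 s1^-1 s2 s1^-1 s2 s1^-1 s1^-1 s1^-1 on 3 strands, 8 crossings.
Compute on β:
Braid: s1^-1 s1^-1 s2 s1^-1 s2 s1^-1 s1^-1 s1^-1 on 3 strands, 8 crossings.
Writhe w = (#positive) - (#negative) = 2 - 6 = -4.
Enumerate smoothing states for the bracket polynomial. There are 2^8 = 256 states.
Smooth each crossing (0=||, 1=⌣⌢); contribution A^(Σ sign_k(1-2s_k)) * d^(L-1).
Tabulate the states by total A-exponent and number of loops L (A-exp: L × count):
  A^8: L=7 ×1
  A^6: L=6 ×8
  A^4: L=5 ×28
  A^2: L=4 ×55, L=6 ×1
  A^0: L=3 ×65, L=5 ×5
  A^-2: L=2 ×46, L=4 ×10
  A^-4: L=1 ×17, L=3 ×11
  A^-6: L=2 ×8
  A^-8: L=3 ×1
Each group contributes A^e * Σ count * d^(L-1):
Powers of d = -A^2 - A^-2: d^2 = A^4 + 2 + A^-4; d^3 = -A^6 - 3*A^2 - 3*A^-2 - A^-6; d^4 = A^8 + 4*A^4 + 6 + 4*A^-4 + A^-8; d^5 = -A^10 - 5*A^6 - 10*A^2 - 10*A^-2 - 5*A^-6 - A^-10; d^6 = A^12 + 6*A^8 + 15*A^4 + 20 + 15*A^-4 + 6*A^-8 + A^-12.
  A^8 * (d^6) = A^20 + 6*A^16 + 15*A^12 + 20*A^8 + 15*A^4 + 6 + A^-4
  A^6 * (8*d^5) = -8*A^16 - 40*A^12 - 80*A^8 - 80*A^4 - 40 - 8*A^-4
  A^4 * (28*d^4) = 28*A^12 + 112*A^8 + 168*A^4 + 112 + 28*A^-4
  A^2 * (55*d^3 + d^5) = -A^12 - 60*A^8 - 175*A^4 - 175 - 60*A^-4 - A^-8
  A^0 * (65*d^2 + 5*d^4) = 5*A^8 + 85*A^4 + 160 + 85*A^-4 + 5*A^-8
  A^-2 * (46*d + 10*d^3) = -10*A^4 - 76 - 76*A^-4 - 10*A^-8
  A^-4 * (17 + 11*d^2) = 11 + 39*A^-4 + 11*A^-8
  A^-6 * (8*d) = -8*A^-4 - 8*A^-8
  A^-8 * (d^2) = A^-4 + 2*A^-8 + A^-12
Summing the groups: <K> = A^20 - 2*A^16 + 2*A^12 - 3*A^8 + 3*A^4 - 2 + 2*A^-4 - A^-8 + A^-12
Normalise by the writhe: (-A^3)^(-w) = (-A^3)^(4) = A^12, so f(A) = A^12 * <K> = A^32 - 2*A^28 + 2*A^24 - 3*A^20 + 3*A^16 - 2*A^12 + 2*A^8 - A^4 + 1.
Substitute A = t^(-1/4), i.e. A^e → t^(-e/4): V(t) = 1 - t^-1 + 2*t^-2 - 2*t^-3 + 3*t^-4 - 3*t^-5 + 2*t^-6 - 2*t^-7 + t^-8

Answer: 1 - t^-1 + 2*t^-2 - 2*t^-3 + 3*t^-4 - 3*t^-5 + 2*t^-6 - 2*t^-7 + t^-8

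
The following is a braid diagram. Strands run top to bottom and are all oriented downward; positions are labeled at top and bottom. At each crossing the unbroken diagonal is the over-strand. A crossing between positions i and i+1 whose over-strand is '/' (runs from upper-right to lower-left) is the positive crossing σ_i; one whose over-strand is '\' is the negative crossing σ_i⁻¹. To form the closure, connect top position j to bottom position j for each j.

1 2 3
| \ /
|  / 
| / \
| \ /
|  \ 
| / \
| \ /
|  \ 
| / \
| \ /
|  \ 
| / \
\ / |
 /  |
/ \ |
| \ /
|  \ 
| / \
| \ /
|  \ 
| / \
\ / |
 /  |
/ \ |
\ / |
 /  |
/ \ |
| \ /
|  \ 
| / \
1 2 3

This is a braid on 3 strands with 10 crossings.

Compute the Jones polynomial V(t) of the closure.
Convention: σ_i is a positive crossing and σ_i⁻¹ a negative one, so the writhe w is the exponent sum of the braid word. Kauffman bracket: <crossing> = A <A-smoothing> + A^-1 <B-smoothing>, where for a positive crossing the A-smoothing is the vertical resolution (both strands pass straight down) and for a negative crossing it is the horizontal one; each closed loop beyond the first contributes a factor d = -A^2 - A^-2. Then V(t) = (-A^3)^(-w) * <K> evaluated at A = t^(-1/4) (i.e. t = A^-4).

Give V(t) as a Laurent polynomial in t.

Reading the diagram top to bottom ('/'-over between positions i,i+1 = s_i, '\'-over = s_i^-1): braid word = s2 s2^-1 s2^-1 s2^-1 s1 s2^-1 s2^-1 s1 s1 s2^-1.
The presented braid s2 s2^-1 s2^-1 s2^-1 s1 s2^-1 s2^-1 s1 s1 s2^-1 on 3 strands reduces by inverse Markov moves (closure unchanged at each step):
  Deconjugate: the word is γ·β·γ⁻¹ with γ = s2 (prefix) and γ⁻¹ = s2^-1 (suffix); strip both.
Reduced to β = s2^-1 s2^-1 s2^-1 s1 s2^-1 s2^-1 s1 s1 on 3 strands, 8 crossings.
Compute on β:
Braid: s2^-1 s2^-1 s2^-1 s1 s2^-1 s2^-1 s1 s1 on 3 strands, 8 crossings.
Writhe w = (#positive) - (#negative) = 3 - 5 = -2.
Enumerate smoothing states for the bracket polynomial. There are 2^8 = 256 states.
For each crossing: s=0 is the vertical smoothing, s=1 horizontal. Crossing k contributes A^(sign_k * (1 - 2*s_k)); loop factor d = -A^2 - A^-2.
Tabulate the states by total A-exponent and number of loops L (A-exp: L × count):
  A^8: L=6 ×1
  A^6: L=5 ×8
  A^4: L=4 ×27, L=6 ×1
  A^2: L=3 ×50, L=5 ×6
  A^0: L=2 ×53, L=4 ×17
  A^-2: L=1 ×27, L=3 ×28, L=5 ×1
  A^-4: L=2 ×24, L=4 ×4
  A^-6: L=3 ×8
  A^-8: L=4 ×1
Each group contributes A^e * Σ count * d^(L-1):
Powers of d = -A^2 - A^-2: d^2 = A^4 + 2 + A^-4; d^3 = -A^6 - 3*A^2 - 3*A^-2 - A^-6; d^4 = A^8 + 4*A^4 + 6 + 4*A^-4 + A^-8; d^5 = -A^10 - 5*A^6 - 10*A^2 - 10*A^-2 - 5*A^-6 - A^-10.
  A^8 * (d^5) = -A^18 - 5*A^14 - 10*A^10 - 10*A^6 - 5*A^2 - A^-2
  A^6 * (8*d^4) = 8*A^14 + 32*A^10 + 48*A^6 + 32*A^2 + 8*A^-2
  A^4 * (27*d^3 + d^5) = -A^14 - 32*A^10 - 91*A^6 - 91*A^2 - 32*A^-2 - A^-6
  A^2 * (50*d^2 + 6*d^4) = 6*A^10 + 74*A^6 + 136*A^2 + 74*A^-2 + 6*A^-6
  A^0 * (53*d + 17*d^3) = -17*A^6 - 104*A^2 - 104*A^-2 - 17*A^-6
  A^-2 * (27 + 28*d^2 + d^4) = A^6 + 32*A^2 + 89*A^-2 + 32*A^-6 + A^-10
  A^-4 * (24*d + 4*d^3) = -4*A^2 - 36*A^-2 - 36*A^-6 - 4*A^-10
  A^-6 * (8*d^2) = 8*A^-2 + 16*A^-6 + 8*A^-10
  A^-8 * (d^3) = -A^-2 - 3*A^-6 - 3*A^-10 - A^-14
Summing the groups: <K> = -A^18 + 2*A^14 - 4*A^10 + 5*A^6 - 4*A^2 + 5*A^-2 - 3*A^-6 + 2*A^-10 - A^-14
Normalise by the writhe: (-A^3)^(-w) = (-A^3)^(2) = A^6, so f(A) = A^6 * <K> = -A^24 + 2*A^20 - 4*A^16 + 5*A^12 - 4*A^8 + 5*A^4 - 3 + 2*A^-4 - A^-8.
Substitute A = t^(-1/4), i.e. A^e → t^(-e/4): V(t) = -t^2 + 2*t - 3 + 5*t^-1 - 4*t^-2 + 5*t^-3 - 4*t^-4 + 2*t^-5 - t^-6

Answer: -t^2 + 2*t - 3 + 5*t^-1 - 4*t^-2 + 5*t^-3 - 4*t^-4 + 2*t^-5 - t^-6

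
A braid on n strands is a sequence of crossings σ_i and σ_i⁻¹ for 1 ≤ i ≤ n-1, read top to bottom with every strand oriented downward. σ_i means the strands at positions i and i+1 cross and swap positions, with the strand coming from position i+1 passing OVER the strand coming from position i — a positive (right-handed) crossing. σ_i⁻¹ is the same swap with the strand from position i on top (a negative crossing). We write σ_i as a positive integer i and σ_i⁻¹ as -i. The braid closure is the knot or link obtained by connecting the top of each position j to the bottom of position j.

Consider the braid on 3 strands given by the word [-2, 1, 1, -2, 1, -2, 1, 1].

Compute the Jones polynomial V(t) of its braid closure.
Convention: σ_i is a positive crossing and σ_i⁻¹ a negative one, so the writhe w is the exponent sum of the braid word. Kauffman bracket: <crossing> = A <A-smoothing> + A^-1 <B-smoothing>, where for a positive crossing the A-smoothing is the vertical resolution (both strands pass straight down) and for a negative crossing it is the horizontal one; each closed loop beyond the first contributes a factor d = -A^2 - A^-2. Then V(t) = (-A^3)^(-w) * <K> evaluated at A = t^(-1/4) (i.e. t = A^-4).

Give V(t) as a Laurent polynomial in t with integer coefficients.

Braid: s2^-1 s1 s1 s2^-1 s1 s2^-1 s1 s1 on 3 strands, 8 crossings.
Writhe w = (#positive) - (#negative) = 5 - 3 = 2.
Enumerate smoothing states for the bracket polynomial. There are 2^8 = 256 states.
For each crossing: s=0 is the vertical smoothing, s=1 horizontal. Crossing k contributes A^(sign_k * (1 - 2*s_k)); loop factor d = -A^2 - A^-2.
Tabulate the states by total A-exponent and number of loops L (A-exp: L × count):
  A^8: L=4 ×1
  A^6: L=3 ×8
  A^4: L=2 ×26, L=4 ×2
  A^2: L=1 ×35, L=3 ×21
  A^0: L=2 ×63, L=4 ×7
  A^-2: L=3 ×55, L=5 ×1
  A^-4: L=4 ×28
  A^-6: L=5 ×8
  A^-8: L=6 ×1
Each group contributes A^e * Σ count * d^(L-1):
Powers of d = -A^2 - A^-2: d^2 = A^4 + 2 + A^-4; d^3 = -A^6 - 3*A^2 - 3*A^-2 - A^-6; d^4 = A^8 + 4*A^4 + 6 + 4*A^-4 + A^-8; d^5 = -A^10 - 5*A^6 - 10*A^2 - 10*A^-2 - 5*A^-6 - A^-10.
  A^8 * (d^3) = -A^14 - 3*A^10 - 3*A^6 - A^2
  A^6 * (8*d^2) = 8*A^10 + 16*A^6 + 8*A^2
  A^4 * (26*d + 2*d^3) = -2*A^10 - 32*A^6 - 32*A^2 - 2*A^-2
  A^2 * (35 + 21*d^2) = 21*A^6 + 77*A^2 + 21*A^-2
  A^0 * (63*d + 7*d^3) = -7*A^6 - 84*A^2 - 84*A^-2 - 7*A^-6
  A^-2 * (55*d^2 + d^4) = A^6 + 59*A^2 + 116*A^-2 + 59*A^-6 + A^-10
  A^-4 * (28*d^3) = -28*A^2 - 84*A^-2 - 84*A^-6 - 28*A^-10
  A^-6 * (8*d^4) = 8*A^2 + 32*A^-2 + 48*A^-6 + 32*A^-10 + 8*A^-14
  A^-8 * (d^5) = -A^2 - 5*A^-2 - 10*A^-6 - 10*A^-10 - 5*A^-14 - A^-18
Summing the groups: <K> = -A^14 + 3*A^10 - 4*A^6 + 6*A^2 - 6*A^-2 + 6*A^-6 - 5*A^-10 + 3*A^-14 - A^-18
Normalise by the writhe: (-A^3)^(-w) = (-A^3)^(-2) = A^-6, so f(A) = A^-6 * <K> = -A^8 + 3*A^4 - 4 + 6*A^-4 - 6*A^-8 + 6*A^-12 - 5*A^-16 + 3*A^-20 - A^-24.
Substitute A = t^(-1/4), i.e. A^e → t^(-e/4): V(t) = -t^6 + 3*t^5 - 5*t^4 + 6*t^3 - 6*t^2 + 6*t - 4 + 3*t^-1 - t^-2

Answer: -t^6 + 3*t^5 - 5*t^4 + 6*t^3 - 6*t^2 + 6*t - 4 + 3*t^-1 - t^-2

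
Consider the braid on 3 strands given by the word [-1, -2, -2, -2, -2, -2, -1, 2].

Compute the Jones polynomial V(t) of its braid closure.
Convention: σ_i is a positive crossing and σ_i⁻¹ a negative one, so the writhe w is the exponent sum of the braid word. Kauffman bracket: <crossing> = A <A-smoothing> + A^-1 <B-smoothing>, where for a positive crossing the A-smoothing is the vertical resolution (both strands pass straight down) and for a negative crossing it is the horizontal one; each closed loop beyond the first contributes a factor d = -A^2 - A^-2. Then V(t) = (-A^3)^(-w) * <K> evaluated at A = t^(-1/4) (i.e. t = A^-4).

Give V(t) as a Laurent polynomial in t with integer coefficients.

Braid: s1^-1 s2^-1 s2^-1 s2^-1 s2^-1 s2^-1 s1^-1 s2 on 3 strands, 8 crossings.
Writhe w = (#positive) - (#negative) = 1 - 7 = -6.
State-sum expansion of <K>. There are 2^8 = 256 states.
Each crossing splits two ways (0=vertical, 1=horizontal). The state's weight is A^(#A-smoothings - #B-smoothings) * d^(loops - 1).
Tabulate the states by total A-exponent and number of loops L (A-exp: L × count):
  A^8: L=6 ×1
  A^6: L=5 ×8
  A^4: L=4 ×25, L=6 ×3
  A^2: L=3 ×40, L=5 ×15, L=7 ×1
  A^0: L=2 ×35, L=4 ×30, L=6 ×5
  A^-2: L=1 ×15, L=3 ×31, L=5 ×10
  A^-4: L=2 ×18, L=4 ×10
  A^-6: L=1 ×2, L=3 ×6
  A^-8: L=2 ×1
Each group contributes A^e * Σ count * d^(L-1):
Powers of d = -A^2 - A^-2: d^2 = A^4 + 2 + A^-4; d^3 = -A^6 - 3*A^2 - 3*A^-2 - A^-6; d^4 = A^8 + 4*A^4 + 6 + 4*A^-4 + A^-8; d^5 = -A^10 - 5*A^6 - 10*A^2 - 10*A^-2 - 5*A^-6 - A^-10; d^6 = A^12 + 6*A^8 + 15*A^4 + 20 + 15*A^-4 + 6*A^-8 + A^-12.
  A^8 * (d^5) = -A^18 - 5*A^14 - 10*A^10 - 10*A^6 - 5*A^2 - A^-2
  A^6 * (8*d^4) = 8*A^14 + 32*A^10 + 48*A^6 + 32*A^2 + 8*A^-2
  A^4 * (25*d^3 + 3*d^5) = -3*A^14 - 40*A^10 - 105*A^6 - 105*A^2 - 40*A^-2 - 3*A^-6
  A^2 * (40*d^2 + 15*d^4 + d^6) = A^14 + 21*A^10 + 115*A^6 + 190*A^2 + 115*A^-2 + 21*A^-6 + A^-10
  A^0 * (35*d + 30*d^3 + 5*d^5) = -5*A^10 - 55*A^6 - 175*A^2 - 175*A^-2 - 55*A^-6 - 5*A^-10
  A^-2 * (15 + 31*d^2 + 10*d^4) = 10*A^6 + 71*A^2 + 137*A^-2 + 71*A^-6 + 10*A^-10
  A^-4 * (18*d + 10*d^3) = -10*A^2 - 48*A^-2 - 48*A^-6 - 10*A^-10
  A^-6 * (2 + 6*d^2) = 6*A^-2 + 14*A^-6 + 6*A^-10
  A^-8 * (d) = -A^-6 - A^-10
Summing the groups: <K> = -A^18 + A^14 - 2*A^10 + 3*A^6 - 2*A^2 + 2*A^-2 - A^-6 + A^-10
Normalise by the writhe: (-A^3)^(-w) = (-A^3)^(6) = A^18, so f(A) = A^18 * <K> = -A^36 + A^32 - 2*A^28 + 3*A^24 - 2*A^20 + 2*A^16 - A^12 + A^8.
Substitute A = t^(-1/4), i.e. A^e → t^(-e/4): V(t) = t^-2 - t^-3 + 2*t^-4 - 2*t^-5 + 3*t^-6 - 2*t^-7 + t^-8 - t^-9

Answer: t^-2 - t^-3 + 2*t^-4 - 2*t^-5 + 3*t^-6 - 2*t^-7 + t^-8 - t^-9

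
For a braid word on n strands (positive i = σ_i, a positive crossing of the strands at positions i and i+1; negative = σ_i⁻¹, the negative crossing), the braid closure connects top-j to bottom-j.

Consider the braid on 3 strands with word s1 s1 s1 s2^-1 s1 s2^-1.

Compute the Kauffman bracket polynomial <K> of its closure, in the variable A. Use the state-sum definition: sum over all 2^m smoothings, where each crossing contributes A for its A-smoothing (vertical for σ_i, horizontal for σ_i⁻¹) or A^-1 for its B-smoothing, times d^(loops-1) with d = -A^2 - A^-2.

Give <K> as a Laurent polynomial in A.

A^10 - A^6 + 2*A^2 - 2*A^-2 + 2*A^-6 - 2*A^-10 + A^-14

Derivation:
Braid: s1 s1 s1 s2^-1 s1 s2^-1 on 3 strands, 6 crossings.
Writhe w = (#positive) - (#negative) = 4 - 2 = 2.
Enumerate smoothing states for the bracket polynomial. There are 2^6 = 64 states.
Each crossing splits two ways (0=vertical, 1=horizontal). The state's weight is A^(#A-smoothings - #B-smoothings) * d^(loops - 1).
Tabulate the states by total A-exponent and number of loops L (A-exp: L × count):
  A^6: L=3 ×1
  A^4: L=2 ×6
  A^2: L=1 ×11, L=3 ×4
  A^0: L=2 ×19, L=4 ×1
  A^-2: L=3 ×15
  A^-4: L=4 ×6
  A^-6: L=5 ×1
Each group contributes A^e * Σ count * d^(L-1):
Powers of d = -A^2 - A^-2: d^2 = A^4 + 2 + A^-4; d^3 = -A^6 - 3*A^2 - 3*A^-2 - A^-6; d^4 = A^8 + 4*A^4 + 6 + 4*A^-4 + A^-8.
  A^6 * (d^2) = A^10 + 2*A^6 + A^2
  A^4 * (6*d) = -6*A^6 - 6*A^2
  A^2 * (11 + 4*d^2) = 4*A^6 + 19*A^2 + 4*A^-2
  A^0 * (19*d + d^3) = -A^6 - 22*A^2 - 22*A^-2 - A^-6
  A^-2 * (15*d^2) = 15*A^2 + 30*A^-2 + 15*A^-6
  A^-4 * (6*d^3) = -6*A^2 - 18*A^-2 - 18*A^-6 - 6*A^-10
  A^-6 * (d^4) = A^2 + 4*A^-2 + 6*A^-6 + 4*A^-10 + A^-14
Summing the groups: <K> = A^10 - A^6 + 2*A^2 - 2*A^-2 + 2*A^-6 - 2*A^-10 + A^-14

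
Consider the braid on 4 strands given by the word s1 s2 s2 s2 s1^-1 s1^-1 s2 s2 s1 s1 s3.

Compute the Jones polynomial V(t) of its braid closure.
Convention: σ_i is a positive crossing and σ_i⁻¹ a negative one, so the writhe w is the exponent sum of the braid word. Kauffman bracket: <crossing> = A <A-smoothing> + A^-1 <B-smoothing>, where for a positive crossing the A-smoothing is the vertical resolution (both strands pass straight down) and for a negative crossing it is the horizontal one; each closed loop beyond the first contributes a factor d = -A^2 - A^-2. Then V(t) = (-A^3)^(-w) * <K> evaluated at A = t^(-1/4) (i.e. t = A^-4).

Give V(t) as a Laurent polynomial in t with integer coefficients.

t^10 - 3*t^9 + 5*t^8 - 7*t^7 + 7*t^6 - 7*t^5 + 6*t^4 - 3*t^3 + 2*t^2

Derivation:
The presented braid s1 s2 s2 s2 s1^-1 s1^-1 s2 s2 s1 s1 s3 on 4 strands reduces by inverse Markov moves (closure unchanged at each step):
  Destabilize: the word has the form β·s3 where s3 occurs only as the final letter (β ∈ B_3); drop it and the last strand → 3 strands.
Reduced to β = s1 s2 s2 s2 s1^-1 s1^-1 s2 s2 s1 s1 on 3 strands, 10 crossings.
Compute on β:
Braid: s1 s2 s2 s2 s1^-1 s1^-1 s2 s2 s1 s1 on 3 strands, 10 crossings.
Writhe w = (#positive) - (#negative) = 8 - 2 = 6.
Computing the Kauffman bracket via state sum. There are 2^10 = 1024 states.
Each crossing splits two ways (0=vertical, 1=horizontal). The state's weight is A^(#A-smoothings - #B-smoothings) * d^(loops - 1).
Tabulate the states by total A-exponent and number of loops L (A-exp: L × count):
  A^10: L=3 ×1
  A^8: L=2 ×7, L=4 ×3
  A^6: L=1 ×10, L=3 ×32, L=5 ×3
  A^4: L=2 ×76, L=4 ×43, L=6 ×1
  A^2: L=1 ×51, L=3 ×132, L=5 ×27
  A^0: L=2 ×135, L=4 ×109, L=6 ×8
  A^-2: L=3 ×161, L=5 ×48, L=7 ×1
  A^-4: L=4 ×109, L=6 ×11
  A^-6: L=5 ×44, L=7 ×1
  A^-8: L=6 ×10
  A^-10: L=7 ×1
Each group contributes A^e * Σ count * d^(L-1):
Powers of d = -A^2 - A^-2: d^2 = A^4 + 2 + A^-4; d^3 = -A^6 - 3*A^2 - 3*A^-2 - A^-6; d^4 = A^8 + 4*A^4 + 6 + 4*A^-4 + A^-8; d^5 = -A^10 - 5*A^6 - 10*A^2 - 10*A^-2 - 5*A^-6 - A^-10; d^6 = A^12 + 6*A^8 + 15*A^4 + 20 + 15*A^-4 + 6*A^-8 + A^-12.
  A^10 * (d^2) = A^14 + 2*A^10 + A^6
  A^8 * (7*d + 3*d^3) = -3*A^14 - 16*A^10 - 16*A^6 - 3*A^2
  A^6 * (10 + 32*d^2 + 3*d^4) = 3*A^14 + 44*A^10 + 92*A^6 + 44*A^2 + 3*A^-2
  A^4 * (76*d + 43*d^3 + d^5) = -A^14 - 48*A^10 - 215*A^6 - 215*A^2 - 48*A^-2 - A^-6
  A^2 * (51 + 132*d^2 + 27*d^4) = 27*A^10 + 240*A^6 + 477*A^2 + 240*A^-2 + 27*A^-6
  A^0 * (135*d + 109*d^3 + 8*d^5) = -8*A^10 - 149*A^6 - 542*A^2 - 542*A^-2 - 149*A^-6 - 8*A^-10
  A^-2 * (161*d^2 + 48*d^4 + d^6) = A^10 + 54*A^6 + 368*A^2 + 630*A^-2 + 368*A^-6 + 54*A^-10 + A^-14
  A^-4 * (109*d^3 + 11*d^5) = -11*A^6 - 164*A^2 - 437*A^-2 - 437*A^-6 - 164*A^-10 - 11*A^-14
  A^-6 * (44*d^4 + d^6) = A^6 + 50*A^2 + 191*A^-2 + 284*A^-6 + 191*A^-10 + 50*A^-14 + A^-18
  A^-8 * (10*d^5) = -10*A^2 - 50*A^-2 - 100*A^-6 - 100*A^-10 - 50*A^-14 - 10*A^-18
  A^-10 * (d^6) = A^2 + 6*A^-2 + 15*A^-6 + 20*A^-10 + 15*A^-14 + 6*A^-18 + A^-22
Summing the groups: <K> = 2*A^10 - 3*A^6 + 6*A^2 - 7*A^-2 + 7*A^-6 - 7*A^-10 + 5*A^-14 - 3*A^-18 + A^-22
Normalise by the writhe: (-A^3)^(-w) = (-A^3)^(-6) = A^-18, so f(A) = A^-18 * <K> = 2*A^-8 - 3*A^-12 + 6*A^-16 - 7*A^-20 + 7*A^-24 - 7*A^-28 + 5*A^-32 - 3*A^-36 + A^-40.
Substitute A = t^(-1/4), i.e. A^e → t^(-e/4): V(t) = t^10 - 3*t^9 + 5*t^8 - 7*t^7 + 7*t^6 - 7*t^5 + 6*t^4 - 3*t^3 + 2*t^2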